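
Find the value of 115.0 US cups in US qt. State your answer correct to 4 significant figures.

28.75 US qt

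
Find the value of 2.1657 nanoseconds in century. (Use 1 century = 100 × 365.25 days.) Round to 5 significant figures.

1 nanosecond = 3.16881 × 10^-19 century.
2.1657 × 3.16881 × 10^-19 ≈ 6.8627 × 10^-19 century.

6.8627 × 10^-19 centuries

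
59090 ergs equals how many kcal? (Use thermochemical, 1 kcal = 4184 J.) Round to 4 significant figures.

1.412e-6 kcal

1 erg = 2.39006e-11 kilocalories.
59090 × 2.39006e-11 ≈ 1.412e-6 kcal.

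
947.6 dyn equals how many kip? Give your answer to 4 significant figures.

1 dyne = 2.24809 × 10^-9 kips.
So 947.6 × 2.24809 × 10^-9 ≈ 2.130 × 10^-6 kip.

2.130 × 10^-6 kip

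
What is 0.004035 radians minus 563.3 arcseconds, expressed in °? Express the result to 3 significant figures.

0.0747 °

0.004035 rad = 0.231188 ° and 563.3 arcsec = 0.156472 °.
0.231188 − 0.156472 ≈ 0.0747 °.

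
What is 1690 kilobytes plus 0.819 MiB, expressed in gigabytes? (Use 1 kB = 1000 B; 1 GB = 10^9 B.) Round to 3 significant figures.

1690 kB = 0.00169000 GB and 0.819 MiB = 0.000858784 GB.
0.00169000 + 0.000858784 ≈ 0.00255 GB.

0.00255 gigabytes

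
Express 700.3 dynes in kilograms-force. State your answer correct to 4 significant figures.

1 dyne = 1.01972 × 10^-6 kgf.
Then 700.3 × 1.01972 × 10^-6 ≈ 0.0007141 kgf.

0.0007141 kgf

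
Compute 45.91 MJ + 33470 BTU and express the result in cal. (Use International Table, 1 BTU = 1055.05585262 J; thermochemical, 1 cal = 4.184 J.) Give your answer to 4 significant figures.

45.91 MJ = 1.09728 × 10^7 cal and 33470 BTU = 8.43994 × 10^6 cal.
1.09728 × 10^7 + 8.43994 × 10^6 ≈ 1.941 × 10^7 cal.

1.941 × 10^7 calories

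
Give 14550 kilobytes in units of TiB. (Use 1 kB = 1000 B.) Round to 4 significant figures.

1.323 × 10^-5 TiB

1 kB = 9.09495 × 10^-10 tebibytes.
Then 14550 × 9.09495 × 10^-10 ≈ 1.323 × 10^-5 TiB.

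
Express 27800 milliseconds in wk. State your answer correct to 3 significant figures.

4.60e-5 weeks

1 millisecond = 1.65344e-9 weeks.
So 27800 × 1.65344e-9 ≈ 4.60e-5 wk.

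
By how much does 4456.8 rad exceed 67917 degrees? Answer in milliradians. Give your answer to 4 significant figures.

3.271e+6 mrad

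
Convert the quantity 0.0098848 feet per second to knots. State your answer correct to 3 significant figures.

1 foot per second = 0.592484 knots.
0.0098848 × 0.592484 ≈ 0.00586 kn.

0.00586 kn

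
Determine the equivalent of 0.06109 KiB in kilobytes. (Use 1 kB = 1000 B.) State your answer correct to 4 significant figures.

0.06256 kB

1 kibibyte = 1.02400 kB.
Then 0.06109 × 1.02400 ≈ 0.06256 kB.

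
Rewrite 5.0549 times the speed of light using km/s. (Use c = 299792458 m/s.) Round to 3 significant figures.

1 speed of light = 299792 kilometers per second.
Thus 5.0549 × 299792 ≈ 1.52 × 10^6 km/s.

1.52 × 10^6 km/s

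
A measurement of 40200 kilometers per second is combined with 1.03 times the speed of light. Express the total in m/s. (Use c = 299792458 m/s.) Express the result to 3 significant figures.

3.49 × 10^8 m/s

40200 km/s = 4.02000 × 10^7 m/s and 1.03 c = 3.08786 × 10^8 m/s.
4.02000 × 10^7 + 3.08786 × 10^8 ≈ 3.49 × 10^8 m/s.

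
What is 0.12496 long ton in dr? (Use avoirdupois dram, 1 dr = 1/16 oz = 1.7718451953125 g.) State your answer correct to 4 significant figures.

1 long ton = 573440 dr.
Then 0.12496 × 573440 ≈ 71660 dr.

71660 drams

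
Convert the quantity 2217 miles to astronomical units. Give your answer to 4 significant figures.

2.385e-5 au

1 mi = 1.07578e-8 au.
Then 2217 × 1.07578e-8 ≈ 2.385e-5 au.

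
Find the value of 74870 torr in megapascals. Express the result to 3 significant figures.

9.98 MPa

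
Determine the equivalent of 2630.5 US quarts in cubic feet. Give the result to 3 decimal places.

1 US qt = 0.0334201 ft³.
So 2630.5 × 0.0334201 ≈ 87.912 ft³.

87.912 ft³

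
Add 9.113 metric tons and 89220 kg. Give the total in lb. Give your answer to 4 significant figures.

216800 pounds

9.113 t = 20090.7 lb and 89220 kg = 196696 lb.
20090.7 + 196696 ≈ 216800 lb.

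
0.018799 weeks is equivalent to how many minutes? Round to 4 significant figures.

189.5 min

1 week = 10080.0 minutes.
So 0.018799 × 10080.0 ≈ 189.5 min.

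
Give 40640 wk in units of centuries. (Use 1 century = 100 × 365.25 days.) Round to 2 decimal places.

1 week = 0.000191650 centuries.
Thus 40640 × 0.000191650 ≈ 7.79 century.

7.79 century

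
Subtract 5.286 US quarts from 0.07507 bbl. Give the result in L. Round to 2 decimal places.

0.07507 bbl = 11.9352 L and 5.286 US qt = 5.00242 L.
11.9352 − 5.00242 ≈ 6.93 L.

6.93 L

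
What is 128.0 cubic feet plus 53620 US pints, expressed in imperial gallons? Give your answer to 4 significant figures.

6378 imp gal

128.0 ft³ = 797.291 imp gal and 53620 US pt = 5581.00 imp gal.
797.291 + 5581.00 ≈ 6378 imp gal.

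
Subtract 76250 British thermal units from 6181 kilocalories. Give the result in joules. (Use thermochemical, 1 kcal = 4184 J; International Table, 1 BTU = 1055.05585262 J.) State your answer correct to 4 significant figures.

6181 kcal = 2.58613e+7 J and 76250 BTU = 8.04480e+7 J.
2.58613e+7 − 8.04480e+7 ≈ -5.459e+7 J.

-5.459e+7 J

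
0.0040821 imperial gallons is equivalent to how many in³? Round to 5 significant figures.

1.1325 in³

1 imp gal = 277.419 in³.
So 0.0040821 × 277.419 ≈ 1.1325 in³.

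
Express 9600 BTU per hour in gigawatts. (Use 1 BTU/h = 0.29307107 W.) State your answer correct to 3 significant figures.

1 BTU per hour = 2.93071 × 10^-10 gigawatts.
9600 × 2.93071 × 10^-10 ≈ 2.81 × 10^-6 GW.

2.81 × 10^-6 gigawatts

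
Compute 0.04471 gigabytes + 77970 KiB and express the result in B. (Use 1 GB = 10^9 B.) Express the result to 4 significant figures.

1.246 × 10^8 bytes

0.04471 GB = 4.47100 × 10^7 B and 77970 KiB = 7.98413 × 10^7 B.
4.47100 × 10^7 + 7.98413 × 10^7 ≈ 1.246 × 10^8 B.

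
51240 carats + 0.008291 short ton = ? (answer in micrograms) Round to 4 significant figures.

1.777 × 10^10 μg

51240 ct = 1.02480 × 10^10 μg and 0.008291 short ton = 7.52147 × 10^9 μg.
1.02480 × 10^10 + 7.52147 × 10^9 ≈ 1.777 × 10^10 μg.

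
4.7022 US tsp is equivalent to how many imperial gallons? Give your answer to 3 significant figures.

1 US teaspoon = 0.00108421 imp gal.
4.7022 × 0.00108421 ≈ 0.00510 imp gal.

0.00510 imp gal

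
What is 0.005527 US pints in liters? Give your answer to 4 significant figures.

0.002615 L

1 US pint = 0.473176 liters.
0.005527 × 0.473176 ≈ 0.002615 L.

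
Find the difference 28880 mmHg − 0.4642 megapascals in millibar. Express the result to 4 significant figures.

28880 mmHg = 38503.5 mbar and 0.4642 MPa = 4642.00 mbar.
38503.5 − 4642.00 ≈ 33860 mbar.

33860 mbar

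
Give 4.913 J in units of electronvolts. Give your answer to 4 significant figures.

3.066e+19 eV

1 J = 6.24151e+18 eV.
4.913 × 6.24151e+18 ≈ 3.066e+19 eV.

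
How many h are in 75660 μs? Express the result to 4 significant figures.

1 μs = 2.77778e-10 h.
So 75660 × 2.77778e-10 ≈ 2.102e-5 h.

2.102e-5 hours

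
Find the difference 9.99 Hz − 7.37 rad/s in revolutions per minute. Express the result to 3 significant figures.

9.99 Hz = 599.400 rpm and 7.37 rad/s = 70.3783 rpm.
599.400 − 70.3783 ≈ 529 rpm.

529 rpm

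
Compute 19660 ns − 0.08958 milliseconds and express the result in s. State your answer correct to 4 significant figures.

19660 ns = 1.96600 × 10^-5 s and 0.08958 ms = 8.95800 × 10^-5 s.
1.96600 × 10^-5 − 8.95800 × 10^-5 ≈ -6.992 × 10^-5 s.

-6.992 × 10^-5 s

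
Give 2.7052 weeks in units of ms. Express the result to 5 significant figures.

1.6361e+9 milliseconds

1 week = 6.04800e+8 ms.
Then 2.7052 × 6.04800e+8 ≈ 1.6361e+9 ms.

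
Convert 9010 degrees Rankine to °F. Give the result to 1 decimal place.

°R = °F + 459.67.
Applying the formula gives 8550.3 °F.

8550.3 °F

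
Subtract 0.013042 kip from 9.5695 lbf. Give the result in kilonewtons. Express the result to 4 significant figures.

9.5695 lbf = 0.0425673 kN and 0.013042 kip = 0.0580137 kN.
0.0425673 − 0.0580137 ≈ -0.01545 kN.

-0.01545 kN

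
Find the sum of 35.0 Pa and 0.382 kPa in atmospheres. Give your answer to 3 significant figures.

0.00412 atm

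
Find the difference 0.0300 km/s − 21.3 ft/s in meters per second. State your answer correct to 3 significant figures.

23.5 m/s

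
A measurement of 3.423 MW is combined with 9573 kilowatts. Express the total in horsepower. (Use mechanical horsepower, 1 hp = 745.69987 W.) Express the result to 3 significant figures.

3.423 MW = 4590.32 hp and 9573 kW = 12837.6 hp.
4590.32 + 12837.6 ≈ 17400 hp.

17400 horsepower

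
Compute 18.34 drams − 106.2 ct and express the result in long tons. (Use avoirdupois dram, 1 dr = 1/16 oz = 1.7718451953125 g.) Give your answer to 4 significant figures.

1.108 × 10^-5 long tons

18.34 dr = 3.19824 × 10^-5 long ton and 106.2 ct = 2.09045 × 10^-5 long ton.
3.19824 × 10^-5 − 2.09045 × 10^-5 ≈ 1.108 × 10^-5 long ton.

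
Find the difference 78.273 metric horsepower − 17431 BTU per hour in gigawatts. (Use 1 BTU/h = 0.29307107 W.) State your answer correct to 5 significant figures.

78.273 PS = 5.75697e-5 GW and 17431 BTU/h = 5.10852e-6 GW.
5.75697e-5 − 5.10852e-6 ≈ 5.2461e-5 GW.

5.2461e-5 gigawatts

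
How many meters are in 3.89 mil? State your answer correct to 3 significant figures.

9.88 × 10^-5 m

1 mil = 2.54000 × 10^-5 m.
Then 3.89 × 2.54000 × 10^-5 ≈ 9.88 × 10^-5 m.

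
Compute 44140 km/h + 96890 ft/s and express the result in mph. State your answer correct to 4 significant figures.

93490 mph

44140 km/h = 27427.3 mph and 96890 ft/s = 66061.4 mph.
27427.3 + 66061.4 ≈ 93490 mph.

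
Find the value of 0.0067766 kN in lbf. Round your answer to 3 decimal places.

1 kilonewton = 224.809 pounds-force.
0.0067766 × 224.809 ≈ 1.523 lbf.

1.523 pounds-force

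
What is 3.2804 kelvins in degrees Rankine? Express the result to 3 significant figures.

°R = K × 9/5.
Applying the formula gives 5.90 °R.

5.90 °R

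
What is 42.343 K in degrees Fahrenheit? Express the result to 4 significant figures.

-383.5 degrees Fahrenheit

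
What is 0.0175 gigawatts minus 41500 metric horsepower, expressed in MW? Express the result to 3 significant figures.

-13.0 megawatts

0.0175 GW = 17.5000 MW and 41500 PS = 30.5232 MW.
17.5000 − 30.5232 ≈ -13.0 MW.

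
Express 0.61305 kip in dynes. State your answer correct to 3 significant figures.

2.73 × 10^8 dyn

1 kip = 4.44822 × 10^8 dyn.
0.61305 × 4.44822 × 10^8 ≈ 2.73 × 10^8 dyn.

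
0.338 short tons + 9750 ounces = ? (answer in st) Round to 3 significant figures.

0.338 short ton = 48.2857 st and 9750 oz = 43.5268 st.
48.2857 + 43.5268 ≈ 91.8 st.

91.8 stone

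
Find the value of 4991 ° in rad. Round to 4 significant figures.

1 ° = 0.0174533 radians.
4991 × 0.0174533 ≈ 87.11 rad.

87.11 radians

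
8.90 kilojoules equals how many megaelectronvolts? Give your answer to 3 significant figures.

5.55 × 10^16 MeV

1 kJ = 6.24151 × 10^15 MeV.
8.90 × 6.24151 × 10^15 ≈ 5.55 × 10^16 MeV.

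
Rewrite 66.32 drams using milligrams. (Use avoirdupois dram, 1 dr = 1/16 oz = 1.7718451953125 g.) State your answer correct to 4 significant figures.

117500 milligrams

1 dram = 1771.85 mg.
So 66.32 × 1771.85 ≈ 117500 mg.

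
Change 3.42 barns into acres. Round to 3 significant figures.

1 barn = 2.47105 × 10^-32 acre.
So 3.42 × 2.47105 × 10^-32 ≈ 8.45 × 10^-32 acre.

8.45 × 10^-32 acre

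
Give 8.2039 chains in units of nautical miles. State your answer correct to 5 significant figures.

0.089112 nmi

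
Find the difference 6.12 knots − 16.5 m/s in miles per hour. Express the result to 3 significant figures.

6.12 kn = 7.04277 mph and 16.5 m/s = 36.9094 mph.
7.04277 − 36.9094 ≈ -29.9 mph.

-29.9 miles per hour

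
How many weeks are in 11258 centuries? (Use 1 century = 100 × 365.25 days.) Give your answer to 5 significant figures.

5.8743e+7 wk

1 century = 5217.86 weeks.
Thus 11258 × 5217.86 ≈ 5.8743e+7 wk.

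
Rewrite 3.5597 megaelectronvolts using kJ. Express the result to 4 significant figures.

1 megaelectronvolt = 1.60218e-16 kJ.
3.5597 × 1.60218e-16 ≈ 5.703e-16 kJ.

5.703e-16 kJ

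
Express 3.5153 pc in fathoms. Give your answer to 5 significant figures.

5.9313 × 10^16 fathoms

1 parsec = 1.68727 × 10^16 fathom.
Then 3.5153 × 1.68727 × 10^16 ≈ 5.9313 × 10^16 fathom.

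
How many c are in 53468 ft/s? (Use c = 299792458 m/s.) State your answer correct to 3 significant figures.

5.44 × 10^-5 c

1 ft/s = 1.01670 × 10^-9 c.
53468 × 1.01670 × 10^-9 ≈ 5.44 × 10^-5 c.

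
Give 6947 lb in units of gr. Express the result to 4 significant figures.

1 pound = 7000.00 gr.
Thus 6947 × 7000.00 ≈ 4.863e+7 gr.

4.863e+7 gr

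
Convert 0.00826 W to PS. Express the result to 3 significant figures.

1.12e-5 PS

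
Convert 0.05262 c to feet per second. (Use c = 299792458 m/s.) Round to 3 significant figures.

5.18 × 10^7 feet per second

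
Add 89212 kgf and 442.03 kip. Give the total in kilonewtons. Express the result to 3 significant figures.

89212 kgf = 874.871 kN and 442.03 kip = 1966.25 kN.
874.871 + 1966.25 ≈ 2840 kN.

2840 kN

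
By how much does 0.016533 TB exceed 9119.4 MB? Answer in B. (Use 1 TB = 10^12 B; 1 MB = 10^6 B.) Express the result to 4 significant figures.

0.016533 TB = 1.65330e+10 B and 9119.4 MB = 9.11940e+9 B.
1.65330e+10 − 9.11940e+9 ≈ 7.414e+9 B.

7.414e+9 B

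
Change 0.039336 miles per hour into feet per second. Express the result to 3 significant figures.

1 mph = 1.46667 feet per second.
So 0.039336 × 1.46667 ≈ 0.0577 ft/s.

0.0577 feet per second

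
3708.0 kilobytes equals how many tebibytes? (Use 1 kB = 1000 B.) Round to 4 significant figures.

1 kilobyte = 9.09495 × 10^-10 tebibytes.
Thus 3708.0 × 9.09495 × 10^-10 ≈ 3.372 × 10^-6 TiB.

3.372 × 10^-6 TiB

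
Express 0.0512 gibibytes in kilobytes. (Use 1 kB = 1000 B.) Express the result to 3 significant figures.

55000 kilobytes

1 gibibyte = 1.07374 × 10^6 kB.
So 0.0512 × 1.07374 × 10^6 ≈ 55000 kB.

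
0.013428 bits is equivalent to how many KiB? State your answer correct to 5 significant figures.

1.6392 × 10^-6 KiB

1 bit = 0.000122070 kibibytes.
0.013428 × 0.000122070 ≈ 1.6392 × 10^-6 KiB.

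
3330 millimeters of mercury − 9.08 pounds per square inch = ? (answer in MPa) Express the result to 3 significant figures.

3330 mmHg = 0.443964 MPa and 9.08 psi = 0.0626044 MPa.
0.443964 − 0.0626044 ≈ 0.381 MPa.

0.381 megapascals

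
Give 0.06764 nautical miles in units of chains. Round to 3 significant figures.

1 nautical mile = 92.0624 chains.
So 0.06764 × 92.0624 ≈ 6.23 chain.

6.23 chains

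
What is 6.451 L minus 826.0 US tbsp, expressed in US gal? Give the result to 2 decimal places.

-1.52 US gallons

6.451 L = 1.70417 US gal and 826.0 US tbsp = 3.22656 US gal.
1.70417 − 3.22656 ≈ -1.52 US gal.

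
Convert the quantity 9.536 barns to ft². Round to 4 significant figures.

1.026 × 10^-26 square feet

1 barn = 1.07639 × 10^-27 ft².
9.536 × 1.07639 × 10^-27 ≈ 1.026 × 10^-26 ft².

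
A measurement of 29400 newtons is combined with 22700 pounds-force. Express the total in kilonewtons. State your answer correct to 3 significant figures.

130 kilonewtons

29400 N = 29.4000 kN and 22700 lbf = 100.975 kN.
29.4000 + 100.975 ≈ 130 kN.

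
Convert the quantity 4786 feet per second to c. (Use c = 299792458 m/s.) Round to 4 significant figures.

4.866 × 10^-6 c

1 foot per second = 1.01670 × 10^-9 c.
4786 × 1.01670 × 10^-9 ≈ 4.866 × 10^-6 c.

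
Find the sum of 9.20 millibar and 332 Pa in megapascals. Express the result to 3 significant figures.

0.00125 MPa

9.20 mbar = 0.000920000 MPa and 332 Pa = 0.000332000 MPa.
0.000920000 + 0.000332000 ≈ 0.00125 MPa.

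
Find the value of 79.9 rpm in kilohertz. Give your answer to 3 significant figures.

0.00133 kilohertz

1 rpm = 1.66667e-5 kilohertz.
So 79.9 × 1.66667e-5 ≈ 0.00133 kHz.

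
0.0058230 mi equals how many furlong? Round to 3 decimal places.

0.047 furlongs

1 mi = 8.00000 furlongs.
0.0058230 × 8.00000 ≈ 0.047 furlong.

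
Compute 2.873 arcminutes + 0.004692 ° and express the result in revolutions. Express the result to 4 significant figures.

0.0001460 rev

2.873 arcmin = 0.000133009 rev and 0.004692 ° = 1.30333e-5 rev.
0.000133009 + 1.30333e-5 ≈ 0.0001460 rev.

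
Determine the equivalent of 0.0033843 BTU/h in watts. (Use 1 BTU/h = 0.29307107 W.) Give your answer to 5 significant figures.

1 BTU per hour = 0.293071 watts.
So 0.0033843 × 0.293071 ≈ 0.00099184 W.

0.00099184 W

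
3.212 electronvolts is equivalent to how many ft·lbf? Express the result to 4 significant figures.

1 eV = 1.18170e-19 ft·lbf.
Thus 3.212 × 1.18170e-19 ≈ 3.796e-19 ft·lbf.

3.796e-19 ft·lbf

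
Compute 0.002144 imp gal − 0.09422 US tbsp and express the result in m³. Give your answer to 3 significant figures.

0.002144 imp gal = 9.74682 × 10^-6 m³ and 0.09422 US tbsp = 1.39321 × 10^-6 m³.
9.74682 × 10^-6 − 1.39321 × 10^-6 ≈ 8.35 × 10^-6 m³.

8.35 × 10^-6 cubic meters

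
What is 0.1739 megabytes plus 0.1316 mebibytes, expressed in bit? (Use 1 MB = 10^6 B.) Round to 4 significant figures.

2.495e+6 bits

0.1739 MB = 1.39120e+6 bit and 0.1316 MiB = 1.10394e+6 bit.
1.39120e+6 + 1.10394e+6 ≈ 2.495e+6 bit.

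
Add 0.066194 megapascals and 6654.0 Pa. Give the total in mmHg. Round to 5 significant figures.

0.066194 MPa = 496.4958 mmHg and 6654.0 Pa = 49.90910 mmHg.
496.4958 + 49.90910 ≈ 546.40 mmHg.

546.40 millimeters of mercury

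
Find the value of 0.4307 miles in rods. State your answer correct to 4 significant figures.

137.8 rods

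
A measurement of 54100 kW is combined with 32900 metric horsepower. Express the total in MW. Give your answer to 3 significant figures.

54100 kW = 54.1000 MW and 32900 PS = 24.1979 MW.
54.1000 + 24.1979 ≈ 78.3 MW.

78.3 MW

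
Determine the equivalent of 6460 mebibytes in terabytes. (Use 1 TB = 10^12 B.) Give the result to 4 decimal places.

1 MiB = 1.04858e-6 TB.
So 6460 × 1.04858e-6 ≈ 0.0068 TB.

0.0068 terabytes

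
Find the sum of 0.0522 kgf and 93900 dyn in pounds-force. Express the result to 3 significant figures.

0.326 lbf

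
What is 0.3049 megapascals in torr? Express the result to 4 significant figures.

1 MPa = 7500.62 torr.
So 0.3049 × 7500.62 ≈ 2287 torr.

2287 torr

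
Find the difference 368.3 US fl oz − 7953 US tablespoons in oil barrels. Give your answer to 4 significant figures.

-0.6712 bbl

368.3 US fl oz = 0.0685082 bbl and 7953 US tbsp = 0.739676 bbl.
0.0685082 − 0.739676 ≈ -0.6712 bbl.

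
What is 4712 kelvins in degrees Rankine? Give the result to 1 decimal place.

8481.6 °R

°R = K × 9/5.
Applying the formula gives 8481.6 °R.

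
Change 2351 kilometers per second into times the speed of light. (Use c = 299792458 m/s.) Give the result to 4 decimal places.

0.0078 c

1 kilometer per second = 3.33564 × 10^-6 c.
Then 2351 × 3.33564 × 10^-6 ≈ 0.0078 c.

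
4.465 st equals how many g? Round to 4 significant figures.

1 st = 6350.29 grams.
4.465 × 6350.29 ≈ 28350 g.

28350 grams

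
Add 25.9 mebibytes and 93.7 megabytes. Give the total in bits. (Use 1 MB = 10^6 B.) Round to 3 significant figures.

9.67e+8 bits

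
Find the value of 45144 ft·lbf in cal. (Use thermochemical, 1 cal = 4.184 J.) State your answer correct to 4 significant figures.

14630 cal

1 ft·lbf = 0.324048 cal.
45144 × 0.324048 ≈ 14630 cal.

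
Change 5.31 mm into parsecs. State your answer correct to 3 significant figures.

1.72 × 10^-19 pc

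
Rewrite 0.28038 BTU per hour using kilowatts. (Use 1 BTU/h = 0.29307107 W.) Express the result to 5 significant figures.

1 BTU per hour = 0.000293071 kW.
Thus 0.28038 × 0.000293071 ≈ 8.2171e-5 kW.

8.2171e-5 kilowatts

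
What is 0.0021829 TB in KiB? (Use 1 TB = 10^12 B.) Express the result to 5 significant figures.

1 TB = 9.765625 × 10^8 KiB.
Then 0.0021829 × 9.765625 × 10^8 ≈ 2.1317 × 10^6 KiB.

2.1317 × 10^6 KiB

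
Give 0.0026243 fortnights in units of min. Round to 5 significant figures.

1 fortnight = 20160.0 min.
So 0.0026243 × 20160.0 ≈ 52.906 min.

52.906 minutes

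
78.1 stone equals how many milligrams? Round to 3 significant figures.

1 st = 6.35029e+6 milligrams.
So 78.1 × 6.35029e+6 ≈ 4.96e+8 mg.

4.96e+8 mg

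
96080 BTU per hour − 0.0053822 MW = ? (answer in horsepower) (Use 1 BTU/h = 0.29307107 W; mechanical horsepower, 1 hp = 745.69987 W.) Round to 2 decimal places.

96080 BTU/h = 37.7609 hp and 0.0053822 MW = 7.21765 hp.
37.7609 − 7.21765 ≈ 30.54 hp.

30.54 hp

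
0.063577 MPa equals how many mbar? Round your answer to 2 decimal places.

635.77 mbar

1 megapascal = 10000.0 millibar.
0.063577 × 10000.0 ≈ 635.77 mbar.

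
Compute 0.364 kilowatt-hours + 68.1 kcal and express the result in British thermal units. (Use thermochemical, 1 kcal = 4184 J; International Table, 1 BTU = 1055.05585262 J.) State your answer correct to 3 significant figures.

1510 BTU

0.364 kWh = 1242.02 BTU and 68.1 kcal = 270.062 BTU.
1242.02 + 270.062 ≈ 1510 BTU.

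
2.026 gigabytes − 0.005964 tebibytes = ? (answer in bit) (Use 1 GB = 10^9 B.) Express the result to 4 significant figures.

2.026 GB = 1.62080e+10 bit and 0.005964 TiB = 5.24599e+10 bit.
1.62080e+10 − 5.24599e+10 ≈ -3.625e+10 bit.

-3.625e+10 bits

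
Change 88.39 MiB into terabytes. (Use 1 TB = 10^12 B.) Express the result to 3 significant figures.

1 MiB = 1.04858e-6 TB.
Thus 88.39 × 1.04858e-6 ≈ 9.27e-5 TB.

9.27e-5 TB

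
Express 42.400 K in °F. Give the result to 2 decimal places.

-383.35 degrees Fahrenheit

K = (°F + 459.67) × 5/9.
Applying the formula gives -383.35 °F.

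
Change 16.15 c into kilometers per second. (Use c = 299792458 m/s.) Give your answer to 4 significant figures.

4.842e+6 kilometers per second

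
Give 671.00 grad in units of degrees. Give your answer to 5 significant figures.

603.90 °

1 grad = 0.900000 °.
So 671.00 × 0.900000 ≈ 603.90 °.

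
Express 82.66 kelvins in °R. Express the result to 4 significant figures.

148.8 °R

°R = K × 9/5.
Applying the formula gives 148.8 °R.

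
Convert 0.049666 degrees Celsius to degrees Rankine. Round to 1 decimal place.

°R = (°C + 273.15) × 9/5.
Applying the formula gives 491.8 °R.

491.8 °R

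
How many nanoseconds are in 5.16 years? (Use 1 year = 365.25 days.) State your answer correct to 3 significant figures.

1.63 × 10^17 nanoseconds

1 year = 3.15576 × 10^16 ns.
So 5.16 × 3.15576 × 10^16 ≈ 1.63 × 10^17 ns.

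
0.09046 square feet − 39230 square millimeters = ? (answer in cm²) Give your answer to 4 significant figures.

0.09046 ft² = 84.0401 cm² and 39230 mm² = 392.300 cm².
84.0401 − 392.300 ≈ -308.3 cm².

-308.3 cm²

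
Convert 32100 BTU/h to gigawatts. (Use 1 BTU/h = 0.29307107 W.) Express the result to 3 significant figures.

1 BTU per hour = 2.93071e-10 GW.
Then 32100 × 2.93071e-10 ≈ 9.41e-6 GW.

9.41e-6 gigawatts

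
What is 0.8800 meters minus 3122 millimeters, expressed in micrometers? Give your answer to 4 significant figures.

-2.242 × 10^6 μm

0.8800 m = 880000 μm and 3122 mm = 3.12200 × 10^6 μm.
880000 − 3.12200 × 10^6 ≈ -2.242 × 10^6 μm.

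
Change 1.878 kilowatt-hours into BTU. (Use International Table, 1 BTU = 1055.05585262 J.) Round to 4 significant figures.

1 kilowatt-hour = 3412.14 British thermal units.
Thus 1.878 × 3412.14 ≈ 6408 BTU.

6408 BTU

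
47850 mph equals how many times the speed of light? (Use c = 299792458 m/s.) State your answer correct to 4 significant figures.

7.135 × 10^-5 c

1 mph = 1.49116 × 10^-9 c.
Thus 47850 × 1.49116 × 10^-9 ≈ 7.135 × 10^-5 c.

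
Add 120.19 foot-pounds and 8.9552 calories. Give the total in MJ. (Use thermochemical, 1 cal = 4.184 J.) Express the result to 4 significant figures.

120.19 ft·lbf = 0.000162956 MJ and 8.9552 cal = 3.74686 × 10^-5 MJ.
0.000162956 + 3.74686 × 10^-5 ≈ 0.0002004 MJ.

0.0002004 megajoules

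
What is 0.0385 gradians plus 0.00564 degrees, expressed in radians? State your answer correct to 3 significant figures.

0.000703 radians

0.0385 grad = 0.000604757 rad and 0.00564 ° = 9.84366 × 10^-5 rad.
0.000604757 + 9.84366 × 10^-5 ≈ 0.000703 rad.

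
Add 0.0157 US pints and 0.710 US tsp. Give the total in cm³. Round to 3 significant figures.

10.9 cubic centimeters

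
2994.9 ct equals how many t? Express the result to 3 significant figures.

1 carat = 2.00000e-7 t.
Then 2994.9 × 2.00000e-7 ≈ 0.000599 t.

0.000599 t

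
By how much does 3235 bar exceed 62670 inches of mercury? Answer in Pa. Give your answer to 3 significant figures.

3235 bar = 3.23500e+8 Pa and 62670 inHg = 2.12225e+8 Pa.
3.23500e+8 − 2.12225e+8 ≈ 1.11e+8 Pa.

1.11e+8 pascals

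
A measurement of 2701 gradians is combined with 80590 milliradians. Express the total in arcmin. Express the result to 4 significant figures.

2701 grad = 145854 arcmin and 80590 mrad = 277048 arcmin.
145854 + 277048 ≈ 422900 arcmin.

422900 arcminutes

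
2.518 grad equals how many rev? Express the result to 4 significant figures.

1 gradian = 0.00250000 rev.
2.518 × 0.00250000 ≈ 0.006295 rev.

0.006295 revolutions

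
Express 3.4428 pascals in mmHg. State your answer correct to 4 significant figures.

0.02582 millimeters of mercury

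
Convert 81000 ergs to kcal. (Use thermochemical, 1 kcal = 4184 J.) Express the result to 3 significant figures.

1.94 × 10^-6 kcal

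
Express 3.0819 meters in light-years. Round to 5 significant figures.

1 m = 1.05700e-16 ly.
Then 3.0819 × 1.05700e-16 ≈ 3.2576e-16 ly.

3.2576e-16 ly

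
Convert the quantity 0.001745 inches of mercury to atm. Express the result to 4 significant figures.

1 inHg = 0.0334211 atm.
So 0.001745 × 0.0334211 ≈ 5.832e-5 atm.

5.832e-5 atm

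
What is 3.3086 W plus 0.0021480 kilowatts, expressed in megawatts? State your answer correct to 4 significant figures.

3.3086 W = 3.30860 × 10^-6 MW and 0.0021480 kW = 2.14800 × 10^-6 MW.
3.30860 × 10^-6 + 2.14800 × 10^-6 ≈ 5.457 × 10^-6 MW.

5.457 × 10^-6 MW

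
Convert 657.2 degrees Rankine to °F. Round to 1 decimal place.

197.5 °F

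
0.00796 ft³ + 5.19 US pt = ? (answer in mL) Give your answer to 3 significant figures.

0.00796 ft³ = 225.402 mL and 5.19 US pt = 2455.79 mL.
225.402 + 2455.79 ≈ 2680 mL.

2680 mL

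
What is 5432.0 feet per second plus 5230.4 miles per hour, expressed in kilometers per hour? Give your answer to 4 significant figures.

14380 km/h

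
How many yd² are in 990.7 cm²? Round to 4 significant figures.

0.1185 yd²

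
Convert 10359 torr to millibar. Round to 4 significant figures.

1 torr = 1.33322 millibar.
10359 × 1.33322 ≈ 13810 mbar.

13810 mbar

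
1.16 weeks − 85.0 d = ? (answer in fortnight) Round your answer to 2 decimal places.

-5.49 fortnight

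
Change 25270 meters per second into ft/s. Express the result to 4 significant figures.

1 m/s = 3.28084 ft/s.
25270 × 3.28084 ≈ 82910 ft/s.

82910 ft/s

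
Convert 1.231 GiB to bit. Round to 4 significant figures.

1 GiB = 8.58993e+9 bits.
Then 1.231 × 8.58993e+9 ≈ 1.057e+10 bit.

1.057e+10 bit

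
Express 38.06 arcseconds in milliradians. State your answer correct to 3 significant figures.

1 arcsecond = 0.00484814 mrad.
Then 38.06 × 0.00484814 ≈ 0.185 mrad.

0.185 mrad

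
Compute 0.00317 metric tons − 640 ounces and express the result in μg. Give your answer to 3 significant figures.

-1.50 × 10^10 μg

0.00317 t = 3.17000 × 10^9 μg and 640 oz = 1.81437 × 10^10 μg.
3.17000 × 10^9 − 1.81437 × 10^10 ≈ -1.50 × 10^10 μg.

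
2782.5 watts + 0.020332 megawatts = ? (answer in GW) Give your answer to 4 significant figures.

2782.5 W = 2.78250e-6 GW and 0.020332 MW = 2.03320e-5 GW.
2.78250e-6 + 2.03320e-5 ≈ 2.311e-5 GW.

2.311e-5 GW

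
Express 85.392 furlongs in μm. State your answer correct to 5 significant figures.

1.7178e+10 μm

1 furlong = 2.01168e+8 μm.
Thus 85.392 × 2.01168e+8 ≈ 1.7178e+10 μm.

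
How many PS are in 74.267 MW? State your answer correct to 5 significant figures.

100980 metric horsepower

1 MW = 1359.622 metric horsepower.
74.267 × 1359.622 ≈ 100980 PS.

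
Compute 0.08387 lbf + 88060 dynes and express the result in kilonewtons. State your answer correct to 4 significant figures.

0.08387 lbf = 0.000373072 kN and 88060 dyn = 0.000880600 kN.
0.000373072 + 0.000880600 ≈ 0.001254 kN.

0.001254 kilonewtons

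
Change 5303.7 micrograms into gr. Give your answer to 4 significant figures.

1 μg = 1.54324 × 10^-5 gr.
5303.7 × 1.54324 × 10^-5 ≈ 0.08185 gr.

0.08185 grains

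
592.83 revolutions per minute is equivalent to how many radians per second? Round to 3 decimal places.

1 rpm = 0.104720 radians per second.
So 592.83 × 0.104720 ≈ 62.081 rad/s.

62.081 radians per second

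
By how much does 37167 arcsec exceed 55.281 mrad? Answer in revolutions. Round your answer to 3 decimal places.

0.020 revolutions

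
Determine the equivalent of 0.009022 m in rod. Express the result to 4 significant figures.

1 m = 0.198839 rods.
Thus 0.009022 × 0.198839 ≈ 0.001794 rod.

0.001794 rods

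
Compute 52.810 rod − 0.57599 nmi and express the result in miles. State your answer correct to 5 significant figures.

52.810 rod = 0.165031 mi and 0.57599 nmi = 0.662837 mi.
0.165031 − 0.662837 ≈ -0.49781 mi.

-0.49781 mi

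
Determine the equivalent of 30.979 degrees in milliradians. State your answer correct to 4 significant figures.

540.7 mrad

1 ° = 17.4533 milliradians.
30.979 × 17.4533 ≈ 540.7 mrad.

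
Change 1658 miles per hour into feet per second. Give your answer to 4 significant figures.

2432 ft/s

1 mile per hour = 1.46667 feet per second.
So 1658 × 1.46667 ≈ 2432 ft/s.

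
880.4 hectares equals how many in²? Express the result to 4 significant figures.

1.365e+10 in²

1 hectare = 1.55000e+7 in².
Thus 880.4 × 1.55000e+7 ≈ 1.365e+10 in².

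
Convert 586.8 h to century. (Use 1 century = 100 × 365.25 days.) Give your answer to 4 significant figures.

1 hour = 1.14077e-6 century.
Thus 586.8 × 1.14077e-6 ≈ 0.0006694 century.

0.0006694 centuries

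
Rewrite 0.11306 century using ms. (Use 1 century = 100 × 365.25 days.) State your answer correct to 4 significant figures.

1 century = 3.15576e+12 milliseconds.
Thus 0.11306 × 3.15576e+12 ≈ 3.568e+11 ms.

3.568e+11 ms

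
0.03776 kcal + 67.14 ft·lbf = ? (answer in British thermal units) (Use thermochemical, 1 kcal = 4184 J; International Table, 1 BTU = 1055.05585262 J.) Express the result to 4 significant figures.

0.2360 British thermal units

0.03776 kcal = 0.149744 BTU and 67.14 ft·lbf = 0.0862794 BTU.
0.149744 + 0.0862794 ≈ 0.2360 BTU.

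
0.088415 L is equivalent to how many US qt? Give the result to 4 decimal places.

0.0934 US quarts

1 liter = 1.05669 US quarts.
Thus 0.088415 × 1.05669 ≈ 0.0934 US qt.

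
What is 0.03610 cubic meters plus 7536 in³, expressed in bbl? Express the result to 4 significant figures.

0.03610 m³ = 0.227062 bbl and 7536 in³ = 0.776747 bbl.
0.227062 + 0.776747 ≈ 1.004 bbl.

1.004 oil barrels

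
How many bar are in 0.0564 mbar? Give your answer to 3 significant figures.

5.64 × 10^-5 bar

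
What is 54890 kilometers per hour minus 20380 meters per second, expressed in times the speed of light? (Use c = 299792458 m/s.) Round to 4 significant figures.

54890 km/h = 5.08593e-5 c and 20380 m/s = 6.79804e-5 c.
5.08593e-5 − 6.79804e-5 ≈ -1.712e-5 c.

-1.712e-5 times the speed of light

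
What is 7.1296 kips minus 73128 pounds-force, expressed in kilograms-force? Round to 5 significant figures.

-29936 kilograms-force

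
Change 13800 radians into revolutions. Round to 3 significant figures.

2200 rev

1 rad = 0.159155 revolutions.
Then 13800 × 0.159155 ≈ 2200 rev.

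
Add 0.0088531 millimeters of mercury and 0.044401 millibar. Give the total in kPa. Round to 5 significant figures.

0.0056204 kilopascals

0.0088531 mmHg = 0.00118032 kPa and 0.044401 mbar = 0.00444010 kPa.
0.00118032 + 0.00444010 ≈ 0.0056204 kPa.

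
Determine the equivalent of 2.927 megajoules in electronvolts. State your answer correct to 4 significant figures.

1 megajoule = 6.24151 × 10^24 eV.
2.927 × 6.24151 × 10^24 ≈ 1.827 × 10^25 eV.

1.827 × 10^25 electronvolts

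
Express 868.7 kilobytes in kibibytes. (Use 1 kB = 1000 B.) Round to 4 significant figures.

848.3 kibibytes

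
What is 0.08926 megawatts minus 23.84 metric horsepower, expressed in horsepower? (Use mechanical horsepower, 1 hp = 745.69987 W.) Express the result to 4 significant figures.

0.08926 MW = 119.700 hp and 23.84 PS = 23.5139 hp.
119.700 − 23.5139 ≈ 96.19 hp.

96.19 hp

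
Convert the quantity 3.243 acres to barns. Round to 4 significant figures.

1 acre = 4.04686 × 10^31 barns.
3.243 × 4.04686 × 10^31 ≈ 1.312 × 10^32 barn.

1.312 × 10^32 barn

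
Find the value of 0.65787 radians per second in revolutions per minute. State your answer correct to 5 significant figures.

6.2822 rpm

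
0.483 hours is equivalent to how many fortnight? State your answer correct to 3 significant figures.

1 hour = 0.00297619 fortnights.
0.483 × 0.00297619 ≈ 0.00144 fortnight.

0.00144 fortnight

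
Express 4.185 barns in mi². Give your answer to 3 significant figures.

1 barn = 3.86102 × 10^-35 mi².
Thus 4.185 × 3.86102 × 10^-35 ≈ 1.62 × 10^-34 mi².

1.62 × 10^-34 square miles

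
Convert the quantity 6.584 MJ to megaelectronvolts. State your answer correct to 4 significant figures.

1 MJ = 6.24151 × 10^18 megaelectronvolts.
So 6.584 × 6.24151 × 10^18 ≈ 4.109 × 10^19 MeV.

4.109 × 10^19 megaelectronvolts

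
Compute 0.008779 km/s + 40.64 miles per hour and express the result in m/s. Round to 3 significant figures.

26.9 meters per second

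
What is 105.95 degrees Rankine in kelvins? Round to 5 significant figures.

58.861 K

°R = K × 9/5.
Applying the formula gives 58.861 K.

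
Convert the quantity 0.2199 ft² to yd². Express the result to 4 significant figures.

0.02443 yd²

1 ft² = 0.111111 square yards.
Thus 0.2199 × 0.111111 ≈ 0.02443 yd².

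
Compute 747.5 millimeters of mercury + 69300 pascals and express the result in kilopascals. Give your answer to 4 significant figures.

169.0 kPa

747.5 mmHg = 99.6585 kPa and 69300 Pa = 69.3000 kPa.
99.6585 + 69.3000 ≈ 169.0 kPa.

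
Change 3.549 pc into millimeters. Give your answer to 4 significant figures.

1.095 × 10^20 mm

1 pc = 3.08568 × 10^19 millimeters.
Then 3.549 × 3.08568 × 10^19 ≈ 1.095 × 10^20 mm.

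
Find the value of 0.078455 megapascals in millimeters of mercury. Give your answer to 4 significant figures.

588.5 mmHg

1 MPa = 7500.62 millimeters of mercury.
So 0.078455 × 7500.62 ≈ 588.5 mmHg.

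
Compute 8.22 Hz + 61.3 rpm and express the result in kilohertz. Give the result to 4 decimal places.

0.0092 kilohertz

8.22 Hz = 0.00822000 kHz and 61.3 rpm = 0.00102167 kHz.
0.00822000 + 0.00102167 ≈ 0.0092 kHz.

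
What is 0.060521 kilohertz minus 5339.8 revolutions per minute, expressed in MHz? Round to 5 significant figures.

0.060521 kHz = 6.05210 × 10^-5 MHz and 5339.8 rpm = 8.89967 × 10^-5 MHz.
6.05210 × 10^-5 − 8.89967 × 10^-5 ≈ -2.8476 × 10^-5 MHz.

-2.8476 × 10^-5 megahertz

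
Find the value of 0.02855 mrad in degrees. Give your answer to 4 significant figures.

0.001636 degrees

1 mrad = 0.0572958 °.
Then 0.02855 × 0.0572958 ≈ 0.001636 °.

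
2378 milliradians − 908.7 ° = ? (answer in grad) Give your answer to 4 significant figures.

2378 mrad = 151.388 grad and 908.7 ° = 1009.67 grad.
151.388 − 1009.67 ≈ -858.3 grad.

-858.3 grad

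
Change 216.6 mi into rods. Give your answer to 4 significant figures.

1 mile = 320.000 rod.
216.6 × 320.000 ≈ 69310 rod.

69310 rod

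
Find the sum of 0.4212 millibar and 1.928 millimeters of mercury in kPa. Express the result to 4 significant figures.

0.2992 kPa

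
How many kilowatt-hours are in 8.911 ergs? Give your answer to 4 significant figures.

2.475e-13 kWh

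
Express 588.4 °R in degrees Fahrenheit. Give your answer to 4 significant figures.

°R = °F + 459.67.
Applying the formula gives 128.7 °F.

128.7 °F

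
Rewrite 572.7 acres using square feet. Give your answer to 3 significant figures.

2.49e+7 square feet

1 acre = 43560.0 ft².
Then 572.7 × 43560.0 ≈ 2.49e+7 ft².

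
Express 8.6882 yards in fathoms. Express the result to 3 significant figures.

4.34 fathoms

1 yd = 0.500000 fathom.
Then 8.6882 × 0.500000 ≈ 4.34 fathom.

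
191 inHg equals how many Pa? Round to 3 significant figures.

1 inch of mercury = 3386.39 Pa.
191 × 3386.39 ≈ 647000 Pa.

647000 Pa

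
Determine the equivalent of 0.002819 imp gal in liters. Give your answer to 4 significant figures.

1 imperial gallon = 4.54609 L.
0.002819 × 4.54609 ≈ 0.01282 L.

0.01282 L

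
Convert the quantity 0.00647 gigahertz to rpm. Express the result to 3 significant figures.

1 gigahertz = 6.00000e+10 rpm.
0.00647 × 6.00000e+10 ≈ 3.88e+8 rpm.

3.88e+8 revolutions per minute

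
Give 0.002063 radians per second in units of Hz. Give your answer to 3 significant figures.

1 rad/s = 0.159155 Hz.
0.002063 × 0.159155 ≈ 0.000328 Hz.

0.000328 hertz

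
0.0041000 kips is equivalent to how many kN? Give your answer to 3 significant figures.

0.0182 kN

1 kip = 4.44822 kN.
Then 0.0041000 × 4.44822 ≈ 0.0182 kN.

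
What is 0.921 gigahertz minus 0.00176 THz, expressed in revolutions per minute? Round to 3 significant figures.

-5.03 × 10^10 revolutions per minute

0.921 GHz = 5.52600 × 10^10 rpm and 0.00176 THz = 1.05600 × 10^11 rpm.
5.52600 × 10^10 − 1.05600 × 10^11 ≈ -5.03 × 10^10 rpm.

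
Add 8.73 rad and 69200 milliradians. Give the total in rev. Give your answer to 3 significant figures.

8.73 rad = 1.38942 rev and 69200 mrad = 11.0135 rev.
1.38942 + 11.0135 ≈ 12.4 rev.

12.4 rev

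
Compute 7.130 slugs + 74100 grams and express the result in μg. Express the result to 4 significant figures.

1.782e+11 μg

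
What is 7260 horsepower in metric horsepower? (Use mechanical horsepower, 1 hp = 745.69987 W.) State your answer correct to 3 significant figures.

1 horsepower = 1.01387 metric horsepower.
Then 7260 × 1.01387 ≈ 7360 PS.

7360 metric horsepower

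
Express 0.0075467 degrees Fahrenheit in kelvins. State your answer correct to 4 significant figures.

K = (°F + 459.67) × 5/9.
Applying the formula gives 255.4 K.

255.4 K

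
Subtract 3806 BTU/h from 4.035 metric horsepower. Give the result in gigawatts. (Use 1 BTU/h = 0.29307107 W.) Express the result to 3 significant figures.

1.85e-6 GW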